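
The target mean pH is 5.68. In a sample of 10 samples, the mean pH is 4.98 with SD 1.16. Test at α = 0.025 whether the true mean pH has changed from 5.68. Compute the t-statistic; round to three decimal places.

H0: μ = 5.68; H1: μ ≠ 5.68 (one-sample t-test, two-sided).
t = (x̄ − μ₀)/(s/√n) = (4.98 − 5.68)/(1.16/√10) = -1.908
df = n − 1 = 9
Two-sided p-value ≈ 0.0887
Since p ≈ 0.0887 > α = 0.025, fail to reject H0; the evidence is not statistically significant.

-1.908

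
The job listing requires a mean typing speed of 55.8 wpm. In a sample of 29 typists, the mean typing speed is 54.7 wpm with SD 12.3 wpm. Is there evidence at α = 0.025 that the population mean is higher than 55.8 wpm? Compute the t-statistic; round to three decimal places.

-0.482

H0: μ = 55.8; H1: μ > 55.8 (one-sample t-test, right-tailed).
t = (x̄ − μ₀)/(s/√n) = (54.7 − 55.8)/(12.3/√29) = -0.482
df = n − 1 = 28
p-value = P(T ≥ -0.482) ≈ 0.683
Since p ≈ 0.683 > α = 0.025, fail to reject H0; the data do not provide sufficient evidence against H0.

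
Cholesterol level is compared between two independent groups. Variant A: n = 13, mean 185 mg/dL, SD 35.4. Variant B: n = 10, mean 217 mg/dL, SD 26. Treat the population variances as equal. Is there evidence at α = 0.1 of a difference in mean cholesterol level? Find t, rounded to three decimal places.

Let group 1 = variant A, group 2 = variant B. H0: μ_1 = μ_2; H1: μ_1 ≠ μ_2 (two-sample pooled-variance t-test, two-sided).
s_p² = [(13−1)·35.4² + (10−1)·26²]/(13+10−2) = 1005.81
t = (185 − 217)/√[1005.81·(1/13 + 1/10)] = -2.399
df = n₁ + n₂ − 2 = 21
Two-sided p-value ≈ 0.0258
Since p ≈ 0.0258 < α = 0.1, reject H0; the evidence is statistically significant.

-2.399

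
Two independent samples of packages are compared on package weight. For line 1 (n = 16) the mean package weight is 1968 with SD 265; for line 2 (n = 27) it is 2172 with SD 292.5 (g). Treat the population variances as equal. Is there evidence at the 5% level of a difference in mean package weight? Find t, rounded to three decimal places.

Let group 1 = line 1, group 2 = line 2. H0: μ_1 = μ_2; H1: μ_1 ≠ μ_2 (two-sample pooled-variance t-test, two-sided).
s_p² = [(16−1)·265² + (27−1)·292.5²]/(16+27−2) = 79947.3
t = (1968 − 2172)/√[79947.3·(1/16 + 1/27)] = -2.287
df = n₁ + n₂ − 2 = 41
Two-sided p-value ≈ 0.0274
Since p ≈ 0.0274 < α = 0.05, reject H0; the evidence is statistically significant.

-2.287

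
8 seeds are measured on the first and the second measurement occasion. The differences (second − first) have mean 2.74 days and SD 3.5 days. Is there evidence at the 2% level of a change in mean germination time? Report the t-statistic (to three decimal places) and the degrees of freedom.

t = 2.214, df = 7

H0: μ_d = 0; H1: μ_d ≠ 0 (paired t-test on the differences, two-sided).
t = d̄/(s_d/√n) = 2.74/(3.5/√8) = 2.214
df = n − 1 = 7
Two-sided p-value ≈ 0.062
Since p ≈ 0.062 > α = 0.02, fail to reject H0; the data do not provide sufficient evidence against H0.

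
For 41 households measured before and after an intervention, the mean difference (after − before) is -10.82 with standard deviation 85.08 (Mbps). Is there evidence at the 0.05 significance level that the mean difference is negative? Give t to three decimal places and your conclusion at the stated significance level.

H0: μ_d = 0; H1: μ_d < 0 (paired t-test on the differences, left-tailed).
t = d̄/(s_d/√n) = -10.82/(85.08/√41) = -0.814
df = n − 1 = 40
p-value = P(T ≤ -0.814) ≈ 0.2101
Since p ≈ 0.2101 > α = 0.05, fail to reject H0; the data do not provide sufficient evidence against H0.

t = -0.814; fail to reject H0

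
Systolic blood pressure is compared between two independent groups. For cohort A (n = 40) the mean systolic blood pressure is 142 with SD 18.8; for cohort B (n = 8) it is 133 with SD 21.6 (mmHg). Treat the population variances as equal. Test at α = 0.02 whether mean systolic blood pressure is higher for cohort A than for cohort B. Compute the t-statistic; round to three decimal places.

Let group 1 = cohort A, group 2 = cohort B. H0: μ_1 = μ_2; H1: μ_1 > μ_2 (two-sample pooled-variance t-test, right-tailed).
s_p² = [(40−1)·18.8² + (8−1)·21.6²]/(40+8−2) = 370.654
t = (142 − 133)/√[370.654·(1/40 + 1/8)] = 1.207
df = n₁ + n₂ − 2 = 46
p-value = P(T ≥ 1.207) ≈ 0.117
Since p ≈ 0.117 > α = 0.02, fail to reject H0; the evidence is not statistically significant.

1.207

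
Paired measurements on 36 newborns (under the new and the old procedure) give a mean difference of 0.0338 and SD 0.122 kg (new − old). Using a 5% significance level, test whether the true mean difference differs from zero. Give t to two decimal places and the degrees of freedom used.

H0: μ_d = 0; H1: μ_d ≠ 0 (paired t-test on the differences, two-sided).
t = d̄/(s_d/√n) = 0.0338/(0.122/√36) = 1.66
df = n − 1 = 35
Two-sided p-value ≈ 0.105
Since p ≈ 0.105 > α = 0.05, fail to reject H0; the evidence is not statistically significant.

t = 1.66, df = 35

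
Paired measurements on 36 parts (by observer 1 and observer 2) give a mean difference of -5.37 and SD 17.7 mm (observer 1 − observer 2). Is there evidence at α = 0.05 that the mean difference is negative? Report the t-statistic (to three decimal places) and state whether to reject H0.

t = -1.820; reject H0

H0: μ_d = 0; H1: μ_d < 0 (paired t-test on the differences, left-tailed).
t = d̄/(s_d/√n) = -5.37/(17.7/√36) = -1.820
df = n − 1 = 35
p-value = P(T ≤ -1.820) ≈ 0.0386
Since p ≈ 0.0386 < α = 0.05, reject H0; the data support H1.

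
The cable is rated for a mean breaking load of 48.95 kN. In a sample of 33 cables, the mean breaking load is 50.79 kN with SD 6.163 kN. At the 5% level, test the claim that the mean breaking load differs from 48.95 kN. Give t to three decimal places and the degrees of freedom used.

t = 1.715, df = 32

H0: μ = 48.95; H1: μ ≠ 48.95 (one-sample t-test, two-sided).
t = (x̄ − μ₀)/(s/√n) = (50.79 − 48.95)/(6.163/√33) = 1.715
df = n − 1 = 32
Two-sided p-value ≈ 0.096
Since p ≈ 0.096 > α = 0.05, fail to reject H0; the evidence is not statistically significant.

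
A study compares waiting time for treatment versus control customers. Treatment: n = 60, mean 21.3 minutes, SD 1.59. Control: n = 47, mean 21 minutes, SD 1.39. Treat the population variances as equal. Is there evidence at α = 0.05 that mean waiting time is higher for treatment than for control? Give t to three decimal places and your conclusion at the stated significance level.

t = 1.023; fail to reject H0

Let group 1 = treatment, group 2 = control. H0: μ_1 = μ_2; H1: μ_1 > μ_2 (two-sample pooled-variance t-test, right-tailed).
s_p² = [(60−1)·1.59² + (47−1)·1.39²]/(60+47−2) = 2.267
t = (21.3 − 21)/√[2.267·(1/60 + 1/47)] = 1.023
df = n₁ + n₂ − 2 = 105
p-value = P(T ≥ 1.023) ≈ 0.154
Since p ≈ 0.154 > α = 0.05, fail to reject H0; the data do not provide sufficient evidence against H0.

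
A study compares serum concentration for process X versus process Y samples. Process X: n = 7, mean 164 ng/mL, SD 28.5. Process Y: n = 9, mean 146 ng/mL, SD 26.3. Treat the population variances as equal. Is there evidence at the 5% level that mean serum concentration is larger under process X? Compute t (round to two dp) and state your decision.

t = 1.31; fail to reject H0

Let group 1 = process X, group 2 = process Y. H0: μ_1 = μ_2; H1: μ_1 > μ_2 (two-sample pooled-variance t-test, right-tailed).
s_p² = [(7−1)·28.5² + (9−1)·26.3²]/(7+9−2) = 743.359
t = (164 − 146)/√[743.359·(1/7 + 1/9)] = 1.31
df = n₁ + n₂ − 2 = 14
p-value = P(T ≥ 1.31) ≈ 0.106
Since p ≈ 0.106 > α = 0.05, fail to reject H0; the evidence is not statistically significant.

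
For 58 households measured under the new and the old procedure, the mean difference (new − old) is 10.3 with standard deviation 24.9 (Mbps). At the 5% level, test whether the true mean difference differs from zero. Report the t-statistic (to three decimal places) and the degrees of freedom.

H0: μ_d = 0; H1: μ_d ≠ 0 (paired t-test on the differences, two-sided).
t = d̄/(s_d/√n) = 10.3/(24.9/√58) = 3.150
df = n − 1 = 57
Two-sided p-value ≈ 0.003
Since p ≈ 0.003 < α = 0.05, reject H0; the data support H1.

t = 3.150, df = 57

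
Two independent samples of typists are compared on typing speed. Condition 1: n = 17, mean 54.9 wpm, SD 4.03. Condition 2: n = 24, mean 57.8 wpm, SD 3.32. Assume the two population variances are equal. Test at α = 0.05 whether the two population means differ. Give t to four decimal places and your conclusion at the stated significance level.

t = -2.5215; reject H0

Let group 1 = condition 1, group 2 = condition 2. H0: μ_1 = μ_2; H1: μ_1 ≠ μ_2 (two-sample pooled-variance t-test, two-sided).
s_p² = [(17−1)·4.03² + (24−1)·3.32²]/(17+24−2) = 13.1633
t = (54.9 − 57.8)/√[13.1633·(1/17 + 1/24)] = -2.5215
df = n₁ + n₂ − 2 = 39
Two-sided p-value ≈ 0.0159
Since p ≈ 0.0159 < α = 0.05, reject H0; the data support H1.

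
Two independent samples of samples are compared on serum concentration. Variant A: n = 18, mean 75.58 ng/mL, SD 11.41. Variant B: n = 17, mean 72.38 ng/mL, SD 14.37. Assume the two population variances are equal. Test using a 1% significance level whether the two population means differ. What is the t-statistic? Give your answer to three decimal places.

0.732

Let group 1 = variant A, group 2 = variant B. H0: μ_1 = μ_2; H1: μ_1 ≠ μ_2 (two-sample pooled-variance t-test, two-sided).
s_p² = [(18−1)·11.41² + (17−1)·14.37²]/(18+17−2) = 167.186
t = (75.58 − 72.38)/√[167.186·(1/18 + 1/17)] = 0.732
df = n₁ + n₂ − 2 = 33
Two-sided p-value ≈ 0.469
Since p ≈ 0.469 > α = 0.01, fail to reject H0; the evidence is not statistically significant.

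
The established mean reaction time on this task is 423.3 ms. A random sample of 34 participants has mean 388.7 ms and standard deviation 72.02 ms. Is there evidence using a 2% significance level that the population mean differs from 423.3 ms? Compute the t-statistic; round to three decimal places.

-2.801

H0: μ = 423.3; H1: μ ≠ 423.3 (one-sample t-test, two-sided).
t = (x̄ − μ₀)/(s/√n) = (388.7 − 423.3)/(72.02/√34) = -2.801
df = n − 1 = 33
Two-sided p-value ≈ 0.0084
Since p ≈ 0.0084 < α = 0.02, reject H0; the data support H1.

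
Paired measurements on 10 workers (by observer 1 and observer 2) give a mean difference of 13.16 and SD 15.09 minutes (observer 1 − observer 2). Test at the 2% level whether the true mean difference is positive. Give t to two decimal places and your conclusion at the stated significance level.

t = 2.76; reject H0

H0: μ_d = 0; H1: μ_d > 0 (paired t-test on the differences, right-tailed).
t = d̄/(s_d/√n) = 13.16/(15.09/√10) = 2.76
df = n − 1 = 9
p-value = P(T ≥ 2.76) ≈ 0.0111
Since p ≈ 0.0111 < α = 0.02, reject H0; the data support H1.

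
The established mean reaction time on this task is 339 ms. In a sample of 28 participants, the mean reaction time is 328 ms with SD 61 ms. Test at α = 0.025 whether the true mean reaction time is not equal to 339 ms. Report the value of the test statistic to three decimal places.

H0: μ = 339; H1: μ ≠ 339 (one-sample t-test, two-sided).
t = (x̄ − μ₀)/(s/√n) = (328 − 339)/(61/√28) = -0.954
df = n − 1 = 27
Two-sided p-value ≈ 0.3484
Since p ≈ 0.3484 > α = 0.025, fail to reject H0; the data do not provide sufficient evidence against H0.

-0.954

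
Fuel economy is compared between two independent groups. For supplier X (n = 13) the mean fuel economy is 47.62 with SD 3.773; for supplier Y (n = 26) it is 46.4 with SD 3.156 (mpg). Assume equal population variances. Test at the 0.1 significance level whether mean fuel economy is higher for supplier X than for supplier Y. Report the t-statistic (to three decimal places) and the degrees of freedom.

Let group 1 = supplier X, group 2 = supplier Y. H0: μ_1 = μ_2; H1: μ_1 > μ_2 (two-sample pooled-variance t-test, right-tailed).
s_p² = [(13−1)·3.773² + (26−1)·3.156²]/(13+26−2) = 11.3469
t = (47.62 − 46.4)/√[11.3469·(1/13 + 1/26)] = 1.066
df = n₁ + n₂ − 2 = 37
p-value = P(T ≥ 1.066) ≈ 0.1466
Since p ≈ 0.1466 > α = 0.1, fail to reject H0; the data do not provide sufficient evidence against H0.

t = 1.066, df = 37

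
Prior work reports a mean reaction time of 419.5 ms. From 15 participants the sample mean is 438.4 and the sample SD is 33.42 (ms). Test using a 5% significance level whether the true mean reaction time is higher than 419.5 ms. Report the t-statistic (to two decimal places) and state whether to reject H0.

H0: μ = 419.5; H1: μ > 419.5 (one-sample t-test, right-tailed).
t = (x̄ − μ₀)/(s/√n) = (438.4 − 419.5)/(33.42/√15) = 2.19
df = n − 1 = 14
p-value = P(T ≥ 2.19) ≈ 0.023
Since p ≈ 0.023 < α = 0.05, reject H0; the data support H1.

t = 2.19; reject H0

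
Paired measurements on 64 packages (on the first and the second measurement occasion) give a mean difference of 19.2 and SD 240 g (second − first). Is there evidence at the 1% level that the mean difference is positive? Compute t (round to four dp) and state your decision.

H0: μ_d = 0; H1: μ_d > 0 (paired t-test on the differences, right-tailed).
t = d̄/(s_d/√n) = 19.2/(240/√64) = 0.6400
df = n − 1 = 63
p-value = P(T ≥ 0.6400) ≈ 0.2622
Since p ≈ 0.2622 > α = 0.01, fail to reject H0; the evidence is not statistically significant.

t = 0.6400; fail to reject H0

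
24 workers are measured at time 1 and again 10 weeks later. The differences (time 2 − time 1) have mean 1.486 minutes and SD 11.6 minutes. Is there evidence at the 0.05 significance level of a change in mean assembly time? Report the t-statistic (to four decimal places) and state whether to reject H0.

t = 0.6276; fail to reject H0

H0: μ_d = 0; H1: μ_d ≠ 0 (paired t-test on the differences, two-sided).
t = d̄/(s_d/√n) = 1.486/(11.6/√24) = 0.6276
df = n − 1 = 23
Two-sided p-value ≈ 0.5365
Since p ≈ 0.5365 > α = 0.05, fail to reject H0; the evidence is not statistically significant.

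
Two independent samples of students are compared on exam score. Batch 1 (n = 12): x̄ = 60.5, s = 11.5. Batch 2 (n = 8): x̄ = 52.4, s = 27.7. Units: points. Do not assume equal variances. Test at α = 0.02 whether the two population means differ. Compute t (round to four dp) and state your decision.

t = 0.7833; fail to reject H0

Let group 1 = batch 1, group 2 = batch 2. H0: μ_1 = μ_2; H1: μ_1 ≠ μ_2 (Welch's two-sample t-test, two-sided).
t = (x̄_1 − x̄_2)/√(s_1²/n_1 + s_2²/n_2) = (60.5 − 52.4)/√(11.5²/12 + 27.7²/8) = 0.7833
Welch–Satterthwaite df ≈ 8.63
Two-sided p-value ≈ 0.454
Since p ≈ 0.454 > α = 0.02, fail to reject H0; the data do not provide sufficient evidence against H0.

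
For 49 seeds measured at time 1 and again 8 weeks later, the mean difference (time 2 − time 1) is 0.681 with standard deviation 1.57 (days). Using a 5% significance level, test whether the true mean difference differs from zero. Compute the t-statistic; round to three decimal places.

H0: μ_d = 0; H1: μ_d ≠ 0 (paired t-test on the differences, two-sided).
t = d̄/(s_d/√n) = 0.681/(1.57/√49) = 3.036
df = n − 1 = 48
Two-sided p-value ≈ 0.004
Since p ≈ 0.004 < α = 0.05, reject H0; the evidence is statistically significant.

3.036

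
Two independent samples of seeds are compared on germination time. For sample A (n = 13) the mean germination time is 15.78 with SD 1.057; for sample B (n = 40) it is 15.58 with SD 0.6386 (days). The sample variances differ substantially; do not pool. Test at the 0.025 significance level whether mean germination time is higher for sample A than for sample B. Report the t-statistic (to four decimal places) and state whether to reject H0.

Let group 1 = sample A, group 2 = sample B. H0: μ_1 = μ_2; H1: μ_1 > μ_2 (Welch's two-sample t-test, right-tailed).
t = (x̄_1 − x̄_2)/√(s_1²/n_1 + s_2²/n_2) = (15.78 − 15.58)/√(1.057²/13 + 0.6386²/40) = 0.6450
Welch–Satterthwaite df ≈ 14.95
p-value = P(T ≥ 0.6450) ≈ 0.2643
Since p ≈ 0.2643 > α = 0.025, fail to reject H0; the data do not provide sufficient evidence against H0.

t = 0.6450; fail to reject H0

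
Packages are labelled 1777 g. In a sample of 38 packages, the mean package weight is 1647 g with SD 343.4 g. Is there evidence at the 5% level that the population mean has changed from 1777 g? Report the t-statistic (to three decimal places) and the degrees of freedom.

H0: μ = 1777; H1: μ ≠ 1777 (one-sample t-test, two-sided).
t = (x̄ − μ₀)/(s/√n) = (1647 − 1777)/(343.4/√38) = -2.334
df = n − 1 = 37
Two-sided p-value ≈ 0.0252
Since p ≈ 0.0252 < α = 0.05, reject H0; the evidence is statistically significant.

t = -2.334, df = 37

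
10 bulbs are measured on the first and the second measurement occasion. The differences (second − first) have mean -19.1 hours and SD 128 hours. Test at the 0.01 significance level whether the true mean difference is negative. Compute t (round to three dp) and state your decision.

H0: μ_d = 0; H1: μ_d < 0 (paired t-test on the differences, left-tailed).
t = d̄/(s_d/√n) = -19.1/(128/√10) = -0.472
df = n − 1 = 9
p-value = P(T ≤ -0.472) ≈ 0.324
Since p ≈ 0.324 > α = 0.01, fail to reject H0; the data do not provide sufficient evidence against H0.

t = -0.472; fail to reject H0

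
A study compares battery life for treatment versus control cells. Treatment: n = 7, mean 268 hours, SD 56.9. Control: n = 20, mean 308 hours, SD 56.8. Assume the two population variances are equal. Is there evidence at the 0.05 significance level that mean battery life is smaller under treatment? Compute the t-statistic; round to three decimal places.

-1.603

Let group 1 = treatment, group 2 = control. H0: μ_1 = μ_2; H1: μ_1 < μ_2 (two-sample pooled-variance t-test, left-tailed).
s_p² = [(7−1)·56.9² + (20−1)·56.8²]/(7+20−2) = 3228.97
t = (268 − 308)/√[3228.97·(1/7 + 1/20)] = -1.603
df = n₁ + n₂ − 2 = 25
p-value = P(T ≤ -1.603) ≈ 0.0608
Since p ≈ 0.0608 > α = 0.05, fail to reject H0; the data do not provide sufficient evidence against H0.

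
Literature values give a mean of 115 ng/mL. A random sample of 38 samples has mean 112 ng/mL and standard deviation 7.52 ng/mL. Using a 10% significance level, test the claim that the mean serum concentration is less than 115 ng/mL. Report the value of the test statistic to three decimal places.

-2.459

H0: μ = 115; H1: μ < 115 (one-sample t-test, left-tailed).
t = (x̄ − μ₀)/(s/√n) = (112 − 115)/(7.52/√38) = -2.459
df = n − 1 = 37
p-value = P(T ≤ -2.459) ≈ 0.0094
Since p ≈ 0.0094 < α = 0.1, reject H0; the evidence is statistically significant.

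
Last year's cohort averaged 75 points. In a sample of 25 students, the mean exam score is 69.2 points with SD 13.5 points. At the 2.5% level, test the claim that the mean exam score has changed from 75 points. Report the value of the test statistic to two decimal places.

-2.15

H0: μ = 75; H1: μ ≠ 75 (one-sample t-test, two-sided).
t = (x̄ − μ₀)/(s/√n) = (69.2 − 75)/(13.5/√25) = -2.15
df = n − 1 = 24
Two-sided p-value ≈ 0.0420
Since p ≈ 0.0420 > α = 0.025, fail to reject H0; the data do not provide sufficient evidence against H0.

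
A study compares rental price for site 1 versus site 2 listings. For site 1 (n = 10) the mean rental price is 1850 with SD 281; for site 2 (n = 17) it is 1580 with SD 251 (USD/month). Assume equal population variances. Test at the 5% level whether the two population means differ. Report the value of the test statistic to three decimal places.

2.584

Let group 1 = site 1, group 2 = site 2. H0: μ_1 = μ_2; H1: μ_1 ≠ μ_2 (two-sample pooled-variance t-test, two-sided).
s_p² = [(10−1)·281² + (17−1)·251²]/(10+17−2) = 68746.6
t = (1850 − 1580)/√[68746.6·(1/10 + 1/17)] = 2.584
df = n₁ + n₂ − 2 = 25
Two-sided p-value ≈ 0.016
Since p ≈ 0.016 < α = 0.05, reject H0; the data support H1.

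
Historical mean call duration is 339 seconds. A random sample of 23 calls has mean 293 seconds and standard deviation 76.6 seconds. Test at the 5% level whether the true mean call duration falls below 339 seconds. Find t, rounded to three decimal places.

-2.880

H0: μ = 339; H1: μ < 339 (one-sample t-test, left-tailed).
t = (x̄ − μ₀)/(s/√n) = (293 − 339)/(76.6/√23) = -2.880
df = n − 1 = 22
p-value = P(T ≤ -2.880) ≈ 0.0043
Since p ≈ 0.0043 < α = 0.05, reject H0; the evidence is statistically significant.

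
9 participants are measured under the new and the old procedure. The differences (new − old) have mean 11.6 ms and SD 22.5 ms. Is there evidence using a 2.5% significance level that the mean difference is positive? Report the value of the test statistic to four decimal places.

H0: μ_d = 0; H1: μ_d > 0 (paired t-test on the differences, right-tailed).
t = d̄/(s_d/√n) = 11.6/(22.5/√9) = 1.5467
df = n − 1 = 8
p-value = P(T ≥ 1.5467) ≈ 0.0803
Since p ≈ 0.0803 > α = 0.025, fail to reject H0; the data do not provide sufficient evidence against H0.

1.5467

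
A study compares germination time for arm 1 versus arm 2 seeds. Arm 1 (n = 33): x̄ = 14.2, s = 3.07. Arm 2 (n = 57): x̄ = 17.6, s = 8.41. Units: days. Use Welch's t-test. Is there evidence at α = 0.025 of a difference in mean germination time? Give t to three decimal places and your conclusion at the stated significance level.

t = -2.752; reject H0

Let group 1 = arm 1, group 2 = arm 2. H0: μ_1 = μ_2; H1: μ_1 ≠ μ_2 (Welch's two-sample t-test, two-sided).
t = (x̄_1 − x̄_2)/√(s_1²/n_1 + s_2²/n_2) = (14.2 − 17.6)/√(3.07²/33 + 8.41²/57) = -2.752
Welch–Satterthwaite df ≈ 77.56
Two-sided p-value ≈ 0.0074
Since p ≈ 0.0074 < α = 0.025, reject H0; the evidence is statistically significant.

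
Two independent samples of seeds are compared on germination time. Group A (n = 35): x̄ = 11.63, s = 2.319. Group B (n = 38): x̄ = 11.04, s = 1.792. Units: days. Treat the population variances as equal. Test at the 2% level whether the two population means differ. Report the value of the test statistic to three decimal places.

Let group 1 = group A, group 2 = group B. H0: μ_1 = μ_2; H1: μ_1 ≠ μ_2 (two-sample pooled-variance t-test, two-sided).
s_p² = [(35−1)·2.319² + (38−1)·1.792²]/(35+38−2) = 4.24874
t = (11.63 − 11.04)/√[4.24874·(1/35 + 1/38)] = 1.222
df = n₁ + n₂ − 2 = 71
Two-sided p-value ≈ 0.2258
Since p ≈ 0.2258 > α = 0.02, fail to reject H0; the data do not provide sufficient evidence against H0.

1.222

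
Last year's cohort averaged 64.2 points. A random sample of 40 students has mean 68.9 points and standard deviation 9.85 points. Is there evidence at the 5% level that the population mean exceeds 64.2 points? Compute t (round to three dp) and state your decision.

t = 3.018; reject H0

H0: μ = 64.2; H1: μ > 64.2 (one-sample t-test, right-tailed).
t = (x̄ − μ₀)/(s/√n) = (68.9 − 64.2)/(9.85/√40) = 3.018
df = n − 1 = 39
p-value = P(T ≥ 3.018) ≈ 0.0022
Since p ≈ 0.0022 < α = 0.05, reject H0; the evidence is statistically significant.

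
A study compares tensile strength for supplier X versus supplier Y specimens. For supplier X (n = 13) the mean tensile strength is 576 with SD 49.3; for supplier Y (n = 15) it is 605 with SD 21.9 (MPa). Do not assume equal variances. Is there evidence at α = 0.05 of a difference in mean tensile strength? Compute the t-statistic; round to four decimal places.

Let group 1 = supplier X, group 2 = supplier Y. H0: μ_1 = μ_2; H1: μ_1 ≠ μ_2 (Welch's two-sample t-test, two-sided).
t = (x̄_1 − x̄_2)/√(s_1²/n_1 + s_2²/n_2) = (576 − 605)/√(49.3²/13 + 21.9²/15) = -1.9599
Welch–Satterthwaite df ≈ 16.05
Two-sided p-value ≈ 0.0676
Since p ≈ 0.0676 > α = 0.05, fail to reject H0; the data do not provide sufficient evidence against H0.

-1.9599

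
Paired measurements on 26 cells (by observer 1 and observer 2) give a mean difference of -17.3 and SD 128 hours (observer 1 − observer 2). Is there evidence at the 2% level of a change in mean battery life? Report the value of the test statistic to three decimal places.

H0: μ_d = 0; H1: μ_d ≠ 0 (paired t-test on the differences, two-sided).
t = d̄/(s_d/√n) = -17.3/(128/√26) = -0.689
df = n − 1 = 25
Two-sided p-value ≈ 0.4971
Since p ≈ 0.4971 > α = 0.02, fail to reject H0; the evidence is not statistically significant.

-0.689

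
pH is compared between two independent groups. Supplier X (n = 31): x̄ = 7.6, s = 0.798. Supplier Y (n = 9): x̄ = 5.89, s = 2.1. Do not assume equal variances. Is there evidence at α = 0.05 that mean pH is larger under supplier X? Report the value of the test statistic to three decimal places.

Let group 1 = supplier X, group 2 = supplier Y. H0: μ_1 = μ_2; H1: μ_1 > μ_2 (Welch's two-sample t-test, right-tailed).
t = (x̄_1 − x̄_2)/√(s_1²/n_1 + s_2²/n_2) = (7.6 − 5.89)/√(0.798²/31 + 2.1²/9) = 2.393
Welch–Satterthwaite df ≈ 8.68
p-value = P(T ≥ 2.393) ≈ 0.0207
Since p ≈ 0.0207 < α = 0.05, reject H0; the evidence is statistically significant.

2.393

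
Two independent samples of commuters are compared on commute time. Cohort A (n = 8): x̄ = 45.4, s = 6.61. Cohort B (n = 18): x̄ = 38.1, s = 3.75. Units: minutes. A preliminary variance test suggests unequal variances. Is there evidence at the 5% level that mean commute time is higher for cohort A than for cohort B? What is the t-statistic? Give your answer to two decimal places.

Let group 1 = cohort A, group 2 = cohort B. H0: μ_1 = μ_2; H1: μ_1 > μ_2 (Welch's two-sample t-test, right-tailed).
t = (x̄_1 − x̄_2)/√(s_1²/n_1 + s_2²/n_2) = (45.4 − 38.1)/√(6.61²/8 + 3.75²/18) = 2.92
Welch–Satterthwaite df ≈ 9.07
p-value = P(T ≥ 2.92) ≈ 0.0084
Since p ≈ 0.0084 < α = 0.05, reject H0; the evidence is statistically significant.

2.92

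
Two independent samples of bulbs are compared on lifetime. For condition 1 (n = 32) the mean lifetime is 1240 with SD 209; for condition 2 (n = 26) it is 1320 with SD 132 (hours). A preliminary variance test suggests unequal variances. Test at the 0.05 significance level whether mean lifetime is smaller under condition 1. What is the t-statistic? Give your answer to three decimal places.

-1.773

Let group 1 = condition 1, group 2 = condition 2. H0: μ_1 = μ_2; H1: μ_1 < μ_2 (Welch's two-sample t-test, left-tailed).
t = (x̄_1 − x̄_2)/√(s_1²/n_1 + s_2²/n_2) = (1240 − 1320)/√(209²/32 + 132²/26) = -1.773
Welch–Satterthwaite df ≈ 53.05
p-value = P(T ≤ -1.773) ≈ 0.041
Since p ≈ 0.041 < α = 0.05, reject H0; the evidence is statistically significant.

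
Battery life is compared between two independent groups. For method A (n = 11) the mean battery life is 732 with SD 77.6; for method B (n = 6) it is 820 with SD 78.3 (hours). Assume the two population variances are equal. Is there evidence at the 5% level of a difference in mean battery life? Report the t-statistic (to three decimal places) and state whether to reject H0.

t = -2.228; reject H0

Let group 1 = method A, group 2 = method B. H0: μ_1 = μ_2; H1: μ_1 ≠ μ_2 (two-sample pooled-variance t-test, two-sided).
s_p² = [(11−1)·77.6² + (6−1)·78.3²]/(11+6−2) = 6058.14
t = (732 − 820)/√[6058.14·(1/11 + 1/6)] = -2.228
df = n₁ + n₂ − 2 = 15
Two-sided p-value ≈ 0.042
Since p ≈ 0.042 < α = 0.05, reject H0; the evidence is statistically significant.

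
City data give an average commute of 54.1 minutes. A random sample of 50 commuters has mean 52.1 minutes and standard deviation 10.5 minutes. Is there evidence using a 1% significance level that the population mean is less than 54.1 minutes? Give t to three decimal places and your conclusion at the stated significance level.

t = -1.347; fail to reject H0

H0: μ = 54.1; H1: μ < 54.1 (one-sample t-test, left-tailed).
t = (x̄ − μ₀)/(s/√n) = (52.1 − 54.1)/(10.5/√50) = -1.347
df = n − 1 = 49
p-value = P(T ≤ -1.347) ≈ 0.092
Since p ≈ 0.092 > α = 0.01, fail to reject H0; the data do not provide sufficient evidence against H0.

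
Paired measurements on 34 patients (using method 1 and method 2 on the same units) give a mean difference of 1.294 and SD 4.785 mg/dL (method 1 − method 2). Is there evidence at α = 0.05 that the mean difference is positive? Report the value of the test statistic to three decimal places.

1.577

H0: μ_d = 0; H1: μ_d > 0 (paired t-test on the differences, right-tailed).
t = d̄/(s_d/√n) = 1.294/(4.785/√34) = 1.577
df = n − 1 = 33
p-value = P(T ≥ 1.577) ≈ 0.062
Since p ≈ 0.062 > α = 0.05, fail to reject H0; the data do not provide sufficient evidence against H0.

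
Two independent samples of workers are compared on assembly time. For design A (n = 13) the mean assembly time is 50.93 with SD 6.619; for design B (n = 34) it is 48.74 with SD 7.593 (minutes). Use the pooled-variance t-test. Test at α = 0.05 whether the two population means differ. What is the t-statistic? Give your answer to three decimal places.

Let group 1 = design A, group 2 = design B. H0: μ_1 = μ_2; H1: μ_1 ≠ μ_2 (two-sample pooled-variance t-test, two-sided).
s_p² = [(13−1)·6.619² + (34−1)·7.593²]/(13+34−2) = 53.9623
t = (50.93 − 48.74)/√[53.9623·(1/13 + 1/34)] = 0.914
df = n₁ + n₂ − 2 = 45
Two-sided p-value ≈ 0.365
Since p ≈ 0.365 > α = 0.05, fail to reject H0; the evidence is not statistically significant.

0.914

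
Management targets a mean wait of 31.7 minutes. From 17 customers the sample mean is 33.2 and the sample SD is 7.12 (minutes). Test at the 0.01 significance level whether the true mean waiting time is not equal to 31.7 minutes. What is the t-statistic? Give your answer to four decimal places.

0.8686

H0: μ = 31.7; H1: μ ≠ 31.7 (one-sample t-test, two-sided).
t = (x̄ − μ₀)/(s/√n) = (33.2 − 31.7)/(7.12/√17) = 0.8686
df = n − 1 = 16
Two-sided p-value ≈ 0.398
Since p ≈ 0.398 > α = 0.01, fail to reject H0; the evidence is not statistically significant.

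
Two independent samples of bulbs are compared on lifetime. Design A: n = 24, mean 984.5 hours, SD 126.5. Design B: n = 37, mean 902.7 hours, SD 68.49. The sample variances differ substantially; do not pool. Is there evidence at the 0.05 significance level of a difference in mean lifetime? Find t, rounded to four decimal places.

2.9038

Let group 1 = design A, group 2 = design B. H0: μ_1 = μ_2; H1: μ_1 ≠ μ_2 (Welch's two-sample t-test, two-sided).
t = (x̄_1 − x̄_2)/√(s_1²/n_1 + s_2²/n_2) = (984.5 − 902.7)/√(126.5²/24 + 68.49²/37) = 2.9038
Welch–Satterthwaite df ≈ 31.84
Two-sided p-value ≈ 0.007
Since p ≈ 0.007 < α = 0.05, reject H0; the evidence is statistically significant.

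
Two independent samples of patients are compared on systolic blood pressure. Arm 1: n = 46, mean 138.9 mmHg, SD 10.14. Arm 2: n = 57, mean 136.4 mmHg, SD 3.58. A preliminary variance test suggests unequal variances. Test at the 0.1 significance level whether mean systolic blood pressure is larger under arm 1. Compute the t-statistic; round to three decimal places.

Let group 1 = arm 1, group 2 = arm 2. H0: μ_1 = μ_2; H1: μ_1 > μ_2 (Welch's two-sample t-test, right-tailed).
t = (x̄_1 − x̄_2)/√(s_1²/n_1 + s_2²/n_2) = (138.9 − 136.4)/√(10.14²/46 + 3.58²/57) = 1.594
Welch–Satterthwaite df ≈ 54.07
p-value = P(T ≥ 1.594) ≈ 0.0584
Since p ≈ 0.0584 < α = 0.1, reject H0; the data support H1.

1.594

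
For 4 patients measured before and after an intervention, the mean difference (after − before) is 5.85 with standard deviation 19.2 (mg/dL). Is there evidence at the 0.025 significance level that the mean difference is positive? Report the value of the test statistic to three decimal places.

H0: μ_d = 0; H1: μ_d > 0 (paired t-test on the differences, right-tailed).
t = d̄/(s_d/√n) = 5.85/(19.2/√4) = 0.609
df = n − 1 = 3
p-value = P(T ≥ 0.609) ≈ 0.293
Since p ≈ 0.293 > α = 0.025, fail to reject H0; the evidence is not statistically significant.

0.609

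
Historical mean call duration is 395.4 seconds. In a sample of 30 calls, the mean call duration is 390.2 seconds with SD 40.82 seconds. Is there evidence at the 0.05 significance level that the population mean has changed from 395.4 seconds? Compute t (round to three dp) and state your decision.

t = -0.698; fail to reject H0

H0: μ = 395.4; H1: μ ≠ 395.4 (one-sample t-test, two-sided).
t = (x̄ − μ₀)/(s/√n) = (390.2 − 395.4)/(40.82/√30) = -0.698
df = n − 1 = 29
Two-sided p-value ≈ 0.4909
Since p ≈ 0.4909 > α = 0.05, fail to reject H0; the evidence is not statistically significant.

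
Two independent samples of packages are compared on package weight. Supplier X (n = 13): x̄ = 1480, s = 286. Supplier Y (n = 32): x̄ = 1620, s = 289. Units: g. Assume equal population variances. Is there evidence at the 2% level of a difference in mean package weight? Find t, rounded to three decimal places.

-1.477

Let group 1 = supplier X, group 2 = supplier Y. H0: μ_1 = μ_2; H1: μ_1 ≠ μ_2 (two-sample pooled-variance t-test, two-sided).
s_p² = [(13−1)·286² + (32−1)·289²]/(13+32−2) = 83039.6
t = (1480 − 1620)/√[83039.6·(1/13 + 1/32)] = -1.477
df = n₁ + n₂ − 2 = 43
Two-sided p-value ≈ 0.147
Since p ≈ 0.147 > α = 0.02, fail to reject H0; the evidence is not statistically significant.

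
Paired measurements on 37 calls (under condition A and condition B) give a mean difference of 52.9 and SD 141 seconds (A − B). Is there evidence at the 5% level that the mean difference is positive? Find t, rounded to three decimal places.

H0: μ_d = 0; H1: μ_d > 0 (paired t-test on the differences, right-tailed).
t = d̄/(s_d/√n) = 52.9/(141/√37) = 2.282
df = n − 1 = 36
p-value = P(T ≥ 2.282) ≈ 0.0142
Since p ≈ 0.0142 < α = 0.05, reject H0; the data support H1.

2.282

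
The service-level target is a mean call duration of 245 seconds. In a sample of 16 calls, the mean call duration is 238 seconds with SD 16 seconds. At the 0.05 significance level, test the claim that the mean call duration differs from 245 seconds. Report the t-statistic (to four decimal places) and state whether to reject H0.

t = -1.7500; fail to reject H0

H0: μ = 245; H1: μ ≠ 245 (one-sample t-test, two-sided).
t = (x̄ − μ₀)/(s/√n) = (238 − 245)/(16/√16) = -1.7500
df = n − 1 = 15
Two-sided p-value ≈ 0.101
Since p ≈ 0.101 > α = 0.05, fail to reject H0; the data do not provide sufficient evidence against H0.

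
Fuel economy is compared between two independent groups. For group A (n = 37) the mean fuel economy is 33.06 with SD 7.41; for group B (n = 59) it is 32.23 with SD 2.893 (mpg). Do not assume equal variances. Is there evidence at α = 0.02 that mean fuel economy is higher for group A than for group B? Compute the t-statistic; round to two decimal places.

0.65

Let group 1 = group A, group 2 = group B. H0: μ_1 = μ_2; H1: μ_1 > μ_2 (Welch's two-sample t-test, right-tailed).
t = (x̄_1 − x̄_2)/√(s_1²/n_1 + s_2²/n_2) = (33.06 − 32.23)/√(7.41²/37 + 2.893²/59) = 0.65
Welch–Satterthwaite df ≈ 42.97
p-value = P(T ≥ 0.65) ≈ 0.2593
Since p ≈ 0.2593 > α = 0.02, fail to reject H0; the evidence is not statistically significant.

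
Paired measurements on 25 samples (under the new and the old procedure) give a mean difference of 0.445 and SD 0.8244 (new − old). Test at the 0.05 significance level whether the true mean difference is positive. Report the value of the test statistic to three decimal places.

2.699

H0: μ_d = 0; H1: μ_d > 0 (paired t-test on the differences, right-tailed).
t = d̄/(s_d/√n) = 0.445/(0.8244/√25) = 2.699
df = n − 1 = 24
p-value = P(T ≥ 2.699) ≈ 0.0063
Since p ≈ 0.0063 < α = 0.05, reject H0; the evidence is statistically significant.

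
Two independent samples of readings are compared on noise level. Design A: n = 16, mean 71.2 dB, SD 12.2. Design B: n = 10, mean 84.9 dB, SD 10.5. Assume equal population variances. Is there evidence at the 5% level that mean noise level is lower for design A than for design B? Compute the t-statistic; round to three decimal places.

-2.932

Let group 1 = design A, group 2 = design B. H0: μ_1 = μ_2; H1: μ_1 < μ_2 (two-sample pooled-variance t-test, left-tailed).
s_p² = [(16−1)·12.2² + (10−1)·10.5²]/(16+10−2) = 134.369
t = (71.2 − 84.9)/√[134.369·(1/16 + 1/10)] = -2.932
df = n₁ + n₂ − 2 = 24
p-value = P(T ≤ -2.932) ≈ 0.004
Since p ≈ 0.004 < α = 0.05, reject H0; the data support H1.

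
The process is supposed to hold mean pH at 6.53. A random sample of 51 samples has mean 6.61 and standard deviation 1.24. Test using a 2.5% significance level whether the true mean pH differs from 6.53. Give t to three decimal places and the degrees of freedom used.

H0: μ = 6.53; H1: μ ≠ 6.53 (one-sample t-test, two-sided).
t = (x̄ − μ₀)/(s/√n) = (6.61 − 6.53)/(1.24/√51) = 0.461
df = n − 1 = 50
Two-sided p-value ≈ 0.647
Since p ≈ 0.647 > α = 0.025, fail to reject H0; the data do not provide sufficient evidence against H0.

t = 0.461, df = 50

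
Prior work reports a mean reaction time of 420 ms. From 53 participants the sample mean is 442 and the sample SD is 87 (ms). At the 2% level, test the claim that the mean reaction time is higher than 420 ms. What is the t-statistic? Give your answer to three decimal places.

H0: μ = 420; H1: μ > 420 (one-sample t-test, right-tailed).
t = (x̄ − μ₀)/(s/√n) = (442 − 420)/(87/√53) = 1.841
df = n − 1 = 52
p-value = P(T ≥ 1.841) ≈ 0.0357
Since p ≈ 0.0357 > α = 0.02, fail to reject H0; the data do not provide sufficient evidence against H0.

1.841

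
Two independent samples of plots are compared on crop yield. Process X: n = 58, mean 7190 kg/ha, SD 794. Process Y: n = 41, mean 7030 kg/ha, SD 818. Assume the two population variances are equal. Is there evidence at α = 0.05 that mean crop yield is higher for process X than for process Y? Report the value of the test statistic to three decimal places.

Let group 1 = process X, group 2 = process Y. H0: μ_1 = μ_2; H1: μ_1 > μ_2 (two-sample pooled-variance t-test, right-tailed).
s_p² = [(58−1)·794² + (41−1)·818²]/(58+41−2) = 646390
t = (7190 − 7030)/√[646390·(1/58 + 1/41)] = 0.975
df = n₁ + n₂ − 2 = 97
p-value = P(T ≥ 0.975) ≈ 0.166
Since p ≈ 0.166 > α = 0.05, fail to reject H0; the evidence is not statistically significant.

0.975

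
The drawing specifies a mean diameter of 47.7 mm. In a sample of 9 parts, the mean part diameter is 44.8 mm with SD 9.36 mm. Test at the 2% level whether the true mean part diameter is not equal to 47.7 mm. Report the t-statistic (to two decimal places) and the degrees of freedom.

t = -0.93, df = 8

H0: μ = 47.7; H1: μ ≠ 47.7 (one-sample t-test, two-sided).
t = (x̄ − μ₀)/(s/√n) = (44.8 − 47.7)/(9.36/√9) = -0.93
df = n − 1 = 8
Two-sided p-value ≈ 0.380
Since p ≈ 0.380 > α = 0.02, fail to reject H0; the data do not provide sufficient evidence against H0.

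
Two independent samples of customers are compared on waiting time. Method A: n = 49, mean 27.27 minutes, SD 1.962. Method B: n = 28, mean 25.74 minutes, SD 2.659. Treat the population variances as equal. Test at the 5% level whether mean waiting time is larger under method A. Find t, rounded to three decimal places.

2.886

Let group 1 = method A, group 2 = method B. H0: μ_1 = μ_2; H1: μ_1 > μ_2 (two-sample pooled-variance t-test, right-tailed).
s_p² = [(49−1)·1.962² + (28−1)·2.659²]/(49+28−2) = 5.00895
t = (27.27 − 25.74)/√[5.00895·(1/49 + 1/28)] = 2.886
df = n₁ + n₂ − 2 = 75
p-value = P(T ≥ 2.886) ≈ 0.003
Since p ≈ 0.003 < α = 0.05, reject H0; the data support H1.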